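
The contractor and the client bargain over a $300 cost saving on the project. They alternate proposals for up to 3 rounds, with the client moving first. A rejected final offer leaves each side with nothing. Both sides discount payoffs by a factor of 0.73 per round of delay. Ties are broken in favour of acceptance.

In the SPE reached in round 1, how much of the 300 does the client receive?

Solve by backward induction from round 3.
Round 3 (the client proposes): rejection yields 0 for the contractor; the client offers 0 and keeps 300.
Round 2 (the contractor proposes): the client can get 300 next round, worth 0.73 × 300 = 219 now; the contractor offers that and keeps 81.
Round 1 (the client proposes): the contractor can get 81 next round, worth 0.73 × 81 = 59.13 now. The client offers 59.13 and keeps 300 − 59.13 = 240.87.

240.87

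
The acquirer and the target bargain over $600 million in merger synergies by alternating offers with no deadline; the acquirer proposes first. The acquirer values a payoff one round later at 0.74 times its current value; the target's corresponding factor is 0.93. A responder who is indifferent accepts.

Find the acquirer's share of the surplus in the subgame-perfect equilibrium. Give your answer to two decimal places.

134.70

Let x be the acquirer's share when the acquirer proposes and y be the target's share when the target proposes.
The target accepts iff offered ≥ 0.93·y, so x = 600 − 0.93y. Symmetrically y = 600 − 0.74x.
Substituting: x = 600 − 0.93(600 − 0.74x), giving x(1 − 0.74·0.93) = 600(1 − 0.93).
So x = 600 × 0.07 / 0.3118 ≈ 134.7017, and the target receives 600 − x ≈ 465.2983.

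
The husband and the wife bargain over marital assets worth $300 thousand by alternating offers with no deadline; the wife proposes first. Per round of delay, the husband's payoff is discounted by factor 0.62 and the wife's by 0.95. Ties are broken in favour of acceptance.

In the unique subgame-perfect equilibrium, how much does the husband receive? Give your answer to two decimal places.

22.63

Let x be the wife's share when the wife proposes and y be the husband's share when the husband proposes.
The husband accepts iff offered ≥ 0.62·y, so x = 300 − 0.62y. Symmetrically y = 300 − 0.95x.
Substituting: x = 300 − 0.62(300 − 0.95x), giving x(1 − 0.95·0.62) = 300(1 − 0.62).
So x = 300 × 0.38 / 0.411 ≈ 277.3723, and the husband receives 300 − x ≈ 22.6277.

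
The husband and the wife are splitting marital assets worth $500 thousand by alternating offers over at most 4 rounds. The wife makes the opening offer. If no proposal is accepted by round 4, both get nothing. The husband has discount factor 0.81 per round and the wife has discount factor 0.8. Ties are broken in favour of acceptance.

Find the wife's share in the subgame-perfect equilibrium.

156.56

Round 4 (the husband proposes): the wife will accept anything ≥ 0, so the husband offers 0 and keeps 500.
Round 3 (the wife proposes): the husband can get 500 next round, worth 0.81 × 500 = 405 now. The wife offers 405 and keeps 500 − 405 = 95.
Round 2 (the husband proposes): the wife can get 95 next round, worth 0.8 × 95 = 76 now, so the husband offers 76, keeping 424.
Round 1 (the wife proposes): the husband can get 424 next round, worth 0.81 × 424 = 343.44 now, so the wife offers 343.44, keeping 156.56.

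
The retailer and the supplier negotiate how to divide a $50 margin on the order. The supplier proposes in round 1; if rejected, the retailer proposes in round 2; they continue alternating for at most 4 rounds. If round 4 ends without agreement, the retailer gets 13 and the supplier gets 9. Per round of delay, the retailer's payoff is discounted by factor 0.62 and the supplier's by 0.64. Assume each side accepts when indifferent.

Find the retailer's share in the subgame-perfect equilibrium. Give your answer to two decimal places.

Work backward from the last round.
Round 4 (the retailer proposes): the supplier gets 9 if talks fail, so the retailer offers 9 and keeps 41.
Round 3 (the supplier proposes): the retailer can get 41 next round, worth 0.62 × 41 = 25.42 now. The supplier offers 25.42 and keeps 50 − 25.42 = 24.58.
Round 2 (the retailer proposes): the supplier can get 24.58 next round, worth 0.64 × 24.58 = 15.7312 now; the retailer offers that and keeps 34.2688.
Round 1 (the supplier proposes): the retailer can get 34.2688 next round, worth 0.62 × 34.2688 = 21.246656 now, so the supplier offers 21.246656, keeping 28.753344.

21.25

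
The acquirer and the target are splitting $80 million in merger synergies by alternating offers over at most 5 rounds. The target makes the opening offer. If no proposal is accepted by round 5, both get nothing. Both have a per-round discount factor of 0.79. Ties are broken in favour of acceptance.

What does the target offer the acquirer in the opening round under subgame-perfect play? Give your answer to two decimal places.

Work backward from the last round.
Round 5 (the target proposes): rejection yields 0 for the acquirer; the target offers 0 and keeps 80.
Round 4 (the acquirer proposes): the target can get 80 next round, worth 0.79 × 80 = 63.2 now; the acquirer offers that and keeps 16.8.
Round 3 (the target proposes): the acquirer can get 16.8 next round, worth 0.79 × 16.8 = 13.272 now. The target offers 13.272 and keeps 80 − 13.272 = 66.728.
Round 2 (the acquirer proposes): the target can get 66.728 next round, worth 0.79 × 66.728 = 52.71512 now, so the acquirer offers 52.71512, keeping 27.28488.
Round 1 (the target proposes): the acquirer can get 27.28488 next round, worth 0.79 × 27.28488 = 21.5550552 now, so the target offers 21.5550552, keeping 58.4449448.

21.56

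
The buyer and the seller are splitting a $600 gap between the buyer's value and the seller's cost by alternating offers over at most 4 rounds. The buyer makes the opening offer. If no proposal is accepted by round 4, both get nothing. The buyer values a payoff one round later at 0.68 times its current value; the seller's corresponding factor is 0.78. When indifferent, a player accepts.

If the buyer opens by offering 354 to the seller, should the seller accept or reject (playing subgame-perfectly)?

Round 4 (the seller proposes): rejection yields 0 for the buyer; the seller offers 0 and keeps 600.
Round 3 (the buyer proposes): the seller can get 600 next round, worth 0.78 × 600 = 468 now. The buyer offers 468 and keeps 600 − 468 = 132.
Round 2 (the seller proposes): the buyer can get 132 next round, worth 0.68 × 132 = 89.76 now. The seller offers 89.76 and keeps 600 − 89.76 = 510.24.
So by rejecting in round 1, the seller gets 510.24 next round, worth 0.78 × 510.24 = 397.9872 now.
Offer 354 < 397.9872, so the seller rejects.

Reject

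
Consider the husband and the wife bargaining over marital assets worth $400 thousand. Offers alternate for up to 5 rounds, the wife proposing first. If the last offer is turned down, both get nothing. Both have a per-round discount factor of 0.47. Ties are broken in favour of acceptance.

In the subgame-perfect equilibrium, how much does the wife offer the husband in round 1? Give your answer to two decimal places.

121.65

Round 5 (the wife proposes): the husband will accept anything ≥ 0, so the wife offers 0 and keeps 400.
Round 4 (the husband proposes): the wife can get 400 next round, worth 0.47 × 400 = 188 now, so the husband offers 188, keeping 212.
Round 3 (the wife proposes): the husband can get 212 next round, worth 0.47 × 212 = 99.64 now, so the wife offers 99.64, keeping 300.36.
Round 2 (the husband proposes): the wife can get 300.36 next round, worth 0.47 × 300.36 = 141.1692 now, so the husband offers 141.1692, keeping 258.8308.
Round 1 (the wife proposes): the husband can get 258.8308 next round, worth 0.47 × 258.8308 = 121.650476 now. The wife offers 121.650476 and keeps 400 − 121.650476 = 278.349524.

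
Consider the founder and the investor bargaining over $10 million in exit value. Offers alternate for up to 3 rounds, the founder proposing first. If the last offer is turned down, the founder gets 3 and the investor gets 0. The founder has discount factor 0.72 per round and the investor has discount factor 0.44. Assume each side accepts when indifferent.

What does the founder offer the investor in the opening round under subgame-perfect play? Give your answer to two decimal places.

1.23

Solve by backward induction from round 3.
Round 3 (the founder proposes): rejection yields 0 for the investor; the founder offers 0 and keeps 10.
Round 2 (the investor proposes): the founder can get 10 next round, worth 0.72 × 10 = 7.2 now. The investor offers 7.2 and keeps 10 − 7.2 = 2.8.
Round 1 (the founder proposes): the investor can get 2.8 next round, worth 0.44 × 2.8 = 1.232 now. The founder offers 1.232 and keeps 10 − 1.232 = 8.768.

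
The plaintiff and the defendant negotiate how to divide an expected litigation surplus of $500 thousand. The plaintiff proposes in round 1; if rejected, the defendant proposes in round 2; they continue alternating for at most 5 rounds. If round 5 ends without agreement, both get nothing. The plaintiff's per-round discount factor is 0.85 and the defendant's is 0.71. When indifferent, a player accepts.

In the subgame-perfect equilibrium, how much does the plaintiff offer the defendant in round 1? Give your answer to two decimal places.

By backward induction:
Round 5 (the plaintiff proposes): the defendant will accept anything ≥ 0, so the plaintiff offers 0 and keeps 500.
Round 4 (the defendant proposes): the plaintiff can get 500 next round, worth 0.85 × 500 = 425 now. The defendant offers 425 and keeps 500 − 425 = 75.
Round 3 (the plaintiff proposes): the defendant can get 75 next round, worth 0.71 × 75 = 53.25 now. The plaintiff offers 53.25 and keeps 500 − 53.25 = 446.75.
Round 2 (the defendant proposes): the plaintiff can get 446.75 next round, worth 0.85 × 446.75 = 379.7375 now; the defendant offers that and keeps 120.2625.
Round 1 (the plaintiff proposes): the defendant can get 120.2625 next round, worth 0.71 × 120.2625 = 85.386375 now; the plaintiff offers that and keeps 414.613625.

85.39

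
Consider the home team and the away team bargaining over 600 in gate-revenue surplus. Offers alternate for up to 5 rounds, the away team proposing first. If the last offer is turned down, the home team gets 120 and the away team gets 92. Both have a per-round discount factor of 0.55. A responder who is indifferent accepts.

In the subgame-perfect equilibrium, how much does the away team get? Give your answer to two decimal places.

Work backward from the last round.
Round 5 (the away team proposes): the home team gets 120 if talks fail, so the away team offers 120 and keeps 480.
Round 4 (the home team proposes): the away team can get 480 next round, worth 0.55 × 480 = 264 now; the home team offers that and keeps 336.
Round 3 (the away team proposes): the home team can get 336 next round, worth 0.55 × 336 = 184.8 now; the away team offers that and keeps 415.2.
Round 2 (the home team proposes): the away team can get 415.2 next round, worth 0.55 × 415.2 = 228.36 now. The home team offers 228.36 and keeps 600 − 228.36 = 371.64.
Round 1 (the away team proposes): the home team can get 371.64 next round, worth 0.55 × 371.64 = 204.402 now, so the away team offers 204.402, keeping 395.598.

395.60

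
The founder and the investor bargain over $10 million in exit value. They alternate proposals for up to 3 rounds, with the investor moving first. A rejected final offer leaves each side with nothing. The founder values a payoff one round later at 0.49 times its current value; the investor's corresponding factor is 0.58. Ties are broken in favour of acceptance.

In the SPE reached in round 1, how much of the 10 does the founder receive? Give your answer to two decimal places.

2.06

Round 3 (the investor proposes): rejection yields 0 for the founder; the investor offers 0 and keeps 10.
Round 2 (the founder proposes): the investor can get 10 next round, worth 0.58 × 10 = 5.8 now. The founder offers 5.8 and keeps 10 − 5.8 = 4.2.
Round 1 (the investor proposes): the founder can get 4.2 next round, worth 0.49 × 4.2 = 2.058 now. The investor offers 2.058 and keeps 10 − 2.058 = 7.942.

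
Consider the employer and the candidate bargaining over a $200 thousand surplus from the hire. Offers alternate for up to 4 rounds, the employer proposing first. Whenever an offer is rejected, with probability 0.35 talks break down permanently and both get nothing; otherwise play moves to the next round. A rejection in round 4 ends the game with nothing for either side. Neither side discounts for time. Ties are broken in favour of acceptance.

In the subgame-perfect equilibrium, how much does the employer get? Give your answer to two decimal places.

By backward induction:
Round 4 (the candidate proposes): rejection yields 0 for the employer; the candidate offers 0 and keeps 200.
Round 3 (the employer proposes): rejecting gives the candidate an expected 0.65 × 200 = 130. The employer offers 130 and keeps 200 − 130 = 70.
Round 2 (the candidate proposes): rejecting gives the employer an expected 0.65 × 70 = 45.5, so the candidate offers 45.5, keeping 154.5.
Round 1 (the employer proposes): rejecting gives the candidate an expected 0.65 × 154.5 = 100.425. The employer offers 100.425 and keeps 200 − 100.425 = 99.575.

99.58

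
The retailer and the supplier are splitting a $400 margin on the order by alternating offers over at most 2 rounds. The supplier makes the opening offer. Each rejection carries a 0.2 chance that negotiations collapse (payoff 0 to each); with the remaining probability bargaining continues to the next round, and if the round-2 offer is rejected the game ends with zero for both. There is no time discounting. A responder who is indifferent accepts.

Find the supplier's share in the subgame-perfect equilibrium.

Round 2 (the retailer proposes): rejection yields 0 for the supplier; the retailer offers 0 and keeps 400.
Round 1 (the supplier proposes): rejecting gives the retailer an expected 0.8 × 400 = 320, so the supplier offers 320, keeping 80.

80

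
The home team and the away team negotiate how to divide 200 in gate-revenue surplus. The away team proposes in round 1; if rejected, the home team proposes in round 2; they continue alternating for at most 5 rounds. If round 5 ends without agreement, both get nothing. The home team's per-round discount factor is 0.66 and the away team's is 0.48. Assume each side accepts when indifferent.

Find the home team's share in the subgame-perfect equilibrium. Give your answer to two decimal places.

Round 5 (the away team proposes): rejection yields 0 for the home team; the away team offers 0 and keeps 200.
Round 4 (the home team proposes): the away team can get 200 next round, worth 0.48 × 200 = 96 now; the home team offers that and keeps 104.
Round 3 (the away team proposes): the home team can get 104 next round, worth 0.66 × 104 = 68.64 now, so the away team offers 68.64, keeping 131.36.
Round 2 (the home team proposes): the away team can get 131.36 next round, worth 0.48 × 131.36 = 63.0528 now. The home team offers 63.0528 and keeps 200 − 63.0528 = 136.9472.
Round 1 (the away team proposes): the home team can get 136.9472 next round, worth 0.66 × 136.9472 = 90.385152 now; the away team offers that and keeps 109.614848.

90.39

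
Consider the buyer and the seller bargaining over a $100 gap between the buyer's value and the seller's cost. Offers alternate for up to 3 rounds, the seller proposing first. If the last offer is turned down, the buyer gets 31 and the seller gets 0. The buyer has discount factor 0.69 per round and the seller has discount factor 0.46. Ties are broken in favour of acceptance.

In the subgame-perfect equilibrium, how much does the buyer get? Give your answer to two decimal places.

47.10

Round 3 (the seller proposes): the buyer gets 31 if talks fail, so the seller offers 31 and keeps 69.
Round 2 (the buyer proposes): the seller can get 69 next round, worth 0.46 × 69 = 31.74 now; the buyer offers that and keeps 68.26.
Round 1 (the seller proposes): the buyer can get 68.26 next round, worth 0.69 × 68.26 = 47.0994 now; the seller offers that and keeps 52.9006.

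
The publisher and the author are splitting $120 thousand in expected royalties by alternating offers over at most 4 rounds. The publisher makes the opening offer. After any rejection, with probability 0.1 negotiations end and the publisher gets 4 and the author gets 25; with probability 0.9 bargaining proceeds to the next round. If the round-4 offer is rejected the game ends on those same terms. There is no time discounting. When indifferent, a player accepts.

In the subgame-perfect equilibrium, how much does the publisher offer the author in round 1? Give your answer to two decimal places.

99.53

Round 4 (the author proposes): the publisher gets 4 if talks fail, so the author offers 4 and keeps 116.
Round 3 (the publisher proposes): rejecting gives the author an expected 0.9 × 116 + 0.1 × 25 = 106.9, so the publisher offers 106.9, keeping 13.1.
Round 2 (the author proposes): rejecting gives the publisher an expected 0.9 × 13.1 + 0.1 × 4 = 12.19, so the author offers 12.19, keeping 107.81.
Round 1 (the publisher proposes): rejecting gives the author an expected 0.9 × 107.81 + 0.1 × 25 = 99.529; the publisher offers that and keeps 20.471.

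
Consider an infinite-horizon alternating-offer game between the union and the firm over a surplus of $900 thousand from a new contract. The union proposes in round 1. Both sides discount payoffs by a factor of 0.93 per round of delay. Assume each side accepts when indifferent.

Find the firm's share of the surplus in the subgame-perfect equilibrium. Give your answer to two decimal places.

433.68

In a stationary SPE each proposer offers the other exactly their discounted continuation value.
If the union keeps x when proposing and the firm keeps y when proposing, then x = 900 − 0.93y and y = 900 − 0.93x.
Solving: x = 900(1 − 0.93) / (1 − 0.93·0.93) = 63 / 0.1351 ≈ 466.3212.
The firm gets 900 − 466.3212 ≈ 433.6788.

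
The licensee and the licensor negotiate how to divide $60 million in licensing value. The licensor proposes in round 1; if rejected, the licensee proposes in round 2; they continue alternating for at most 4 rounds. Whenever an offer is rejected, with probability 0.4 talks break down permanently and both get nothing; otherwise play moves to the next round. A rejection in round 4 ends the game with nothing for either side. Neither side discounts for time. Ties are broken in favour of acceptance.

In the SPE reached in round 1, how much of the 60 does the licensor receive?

By backward induction:
Round 4 (the licensee proposes): rejection yields 0 for the licensor; the licensee offers 0 and keeps 60.
Round 3 (the licensor proposes): rejecting gives the licensee an expected 0.6 × 60 = 36. The licensor offers 36 and keeps 60 − 36 = 24.
Round 2 (the licensee proposes): rejecting gives the licensor an expected 0.6 × 24 = 14.4; the licensee offers that and keeps 45.6.
Round 1 (the licensor proposes): rejecting gives the licensee an expected 0.6 × 45.6 = 27.36. The licensor offers 27.36 and keeps 60 − 27.36 = 32.64.

32.64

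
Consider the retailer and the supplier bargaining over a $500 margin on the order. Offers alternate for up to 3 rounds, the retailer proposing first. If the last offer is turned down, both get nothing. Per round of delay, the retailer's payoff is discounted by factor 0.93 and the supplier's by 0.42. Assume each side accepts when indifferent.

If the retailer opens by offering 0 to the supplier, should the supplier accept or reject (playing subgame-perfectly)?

Reject

Round 3 (the retailer proposes): rejection yields 0 for the supplier; the retailer offers 0 and keeps 500.
Round 2 (the supplier proposes): the retailer can get 500 next round, worth 0.93 × 500 = 465 now; the supplier offers that and keeps 35.
So by rejecting in round 1, the supplier gets 35 next round, worth 0.42 × 35 = 14.7 now.
Offer 0 < 14.7, so the supplier rejects.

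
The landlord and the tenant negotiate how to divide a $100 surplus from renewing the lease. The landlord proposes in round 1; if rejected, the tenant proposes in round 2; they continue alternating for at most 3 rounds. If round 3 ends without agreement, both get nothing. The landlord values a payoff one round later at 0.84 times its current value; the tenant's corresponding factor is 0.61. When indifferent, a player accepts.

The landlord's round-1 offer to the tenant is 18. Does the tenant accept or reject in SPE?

Accept

Work out the tenant's continuation value if the offer is rejected.
Round 3 (the landlord proposes): the tenant will accept anything ≥ 0, so the landlord offers 0 and keeps 100.
Round 2 (the tenant proposes): the landlord can get 100 next round, worth 0.84 × 100 = 84 now; the tenant offers that and keeps 16.
So by rejecting in round 1, the tenant gets 16 next round, worth 0.61 × 16 = 9.76 now.
Offer 18 ≥ 9.76, so the tenant accepts.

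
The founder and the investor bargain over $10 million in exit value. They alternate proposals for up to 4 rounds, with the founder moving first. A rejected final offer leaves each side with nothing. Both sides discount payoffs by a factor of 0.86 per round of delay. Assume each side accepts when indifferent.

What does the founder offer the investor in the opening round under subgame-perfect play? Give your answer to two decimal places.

7.56

Work backward from the last round.
Round 4 (the investor proposes): the founder will accept anything ≥ 0, so the investor offers 0 and keeps 10.
Round 3 (the founder proposes): the investor can get 10 next round, worth 0.86 × 10 = 8.6 now. The founder offers 8.6 and keeps 10 − 8.6 = 1.4.
Round 2 (the investor proposes): the founder can get 1.4 next round, worth 0.86 × 1.4 = 1.204 now, so the investor offers 1.204, keeping 8.796.
Round 1 (the founder proposes): the investor can get 8.796 next round, worth 0.86 × 8.796 = 7.56456 now; the founder offers that and keeps 2.43544.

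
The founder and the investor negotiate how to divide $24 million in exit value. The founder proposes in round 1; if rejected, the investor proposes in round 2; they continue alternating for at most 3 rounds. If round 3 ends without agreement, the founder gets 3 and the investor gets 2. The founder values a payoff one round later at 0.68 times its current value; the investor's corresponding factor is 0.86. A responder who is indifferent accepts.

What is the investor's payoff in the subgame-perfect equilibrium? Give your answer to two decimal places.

Round 3 (the founder proposes): the investor gets 2 if talks fail, so the founder offers 2 and keeps 22.
Round 2 (the investor proposes): the founder can get 22 next round, worth 0.68 × 22 = 14.96 now. The investor offers 14.96 and keeps 24 − 14.96 = 9.04.
Round 1 (the founder proposes): the investor can get 9.04 next round, worth 0.86 × 9.04 = 7.7744 now, so the founder offers 7.7744, keeping 16.2256.

7.77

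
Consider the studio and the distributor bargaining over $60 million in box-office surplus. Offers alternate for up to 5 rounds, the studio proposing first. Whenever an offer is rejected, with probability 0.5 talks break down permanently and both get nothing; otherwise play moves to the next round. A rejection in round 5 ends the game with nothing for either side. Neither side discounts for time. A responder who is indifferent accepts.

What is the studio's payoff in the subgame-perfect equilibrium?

Round 5 (the studio proposes): rejection yields 0 for the distributor; the studio offers 0 and keeps 60.
Round 4 (the distributor proposes): rejecting gives the studio an expected 0.5 × 60 = 30, so the distributor offers 30, keeping 30.
Round 3 (the studio proposes): rejecting gives the distributor an expected 0.5 × 30 = 15, so the studio offers 15, keeping 45.
Round 2 (the distributor proposes): rejecting gives the studio an expected 0.5 × 45 = 22.5; the distributor offers that and keeps 37.5.
Round 1 (the studio proposes): rejecting gives the distributor an expected 0.5 × 37.5 = 18.75, so the studio offers 18.75, keeping 41.25.

41.25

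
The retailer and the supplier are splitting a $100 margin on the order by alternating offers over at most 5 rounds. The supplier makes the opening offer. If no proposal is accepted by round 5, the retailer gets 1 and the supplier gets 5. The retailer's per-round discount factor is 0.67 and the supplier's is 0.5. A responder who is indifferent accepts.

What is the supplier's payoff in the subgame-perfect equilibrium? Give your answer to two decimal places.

55.17

Round 5 (the supplier proposes): the retailer gets 1 if talks fail, so the supplier offers 1 and keeps 99.
Round 4 (the retailer proposes): the supplier can get 99 next round, worth 0.5 × 99 = 49.5 now; the retailer offers that and keeps 50.5.
Round 3 (the supplier proposes): the retailer can get 50.5 next round, worth 0.67 × 50.5 = 33.835 now, so the supplier offers 33.835, keeping 66.165.
Round 2 (the retailer proposes): the supplier can get 66.165 next round, worth 0.5 × 66.165 = 33.0825 now. The retailer offers 33.0825 and keeps 100 − 33.0825 = 66.9175.
Round 1 (the supplier proposes): the retailer can get 66.9175 next round, worth 0.67 × 66.9175 = 44.834725 now, so the supplier offers 44.834725, keeping 55.165275.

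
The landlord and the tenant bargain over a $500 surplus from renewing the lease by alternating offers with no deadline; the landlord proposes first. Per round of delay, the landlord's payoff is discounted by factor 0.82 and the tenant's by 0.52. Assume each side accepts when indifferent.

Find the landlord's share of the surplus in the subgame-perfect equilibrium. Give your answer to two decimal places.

When the landlord proposes, the tenant accepts any offer worth at least 0.52 times what the tenant would get by proposing next round; and vice versa.
This gives x = 500 − 0.52y and y = 500 − 0.82x, where x and y are each side's share when it proposes.
Hence (1 − 0.52·0.82)x = 500(1 − 0.52), i.e. 0.5736·x = 240.
x ≈ 418.4100; the tenant's share is 500 − x ≈ 81.5900.

418.41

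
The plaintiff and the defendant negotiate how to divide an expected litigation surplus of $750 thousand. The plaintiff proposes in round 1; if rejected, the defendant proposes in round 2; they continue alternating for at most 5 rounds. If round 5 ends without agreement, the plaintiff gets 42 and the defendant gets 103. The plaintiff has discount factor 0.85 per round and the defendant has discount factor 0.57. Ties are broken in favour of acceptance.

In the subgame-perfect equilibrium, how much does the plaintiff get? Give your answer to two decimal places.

By backward induction:
Round 5 (the plaintiff proposes): the defendant gets 103 if talks fail, so the plaintiff offers 103 and keeps 647.
Round 4 (the defendant proposes): the plaintiff can get 647 next round, worth 0.85 × 647 = 549.95 now, so the defendant offers 549.95, keeping 200.05.
Round 3 (the plaintiff proposes): the defendant can get 200.05 next round, worth 0.57 × 200.05 = 114.0285 now; the plaintiff offers that and keeps 635.9715.
Round 2 (the defendant proposes): the plaintiff can get 635.9715 next round, worth 0.85 × 635.9715 = 540.575775 now, so the defendant offers 540.575775, keeping 209.424225.
Round 1 (the plaintiff proposes): the defendant can get 209.424225 next round, worth 0.57 × 209.424225 = 119.37180825 now, so the plaintiff offers 119.37180825, keeping 630.62819175.

630.63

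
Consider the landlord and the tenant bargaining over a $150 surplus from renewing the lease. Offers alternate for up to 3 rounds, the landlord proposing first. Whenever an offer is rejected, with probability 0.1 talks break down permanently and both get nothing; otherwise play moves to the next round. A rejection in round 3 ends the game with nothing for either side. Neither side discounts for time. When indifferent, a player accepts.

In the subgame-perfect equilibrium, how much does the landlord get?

Round 3 (the landlord proposes): rejection yields 0 for the tenant; the landlord offers 0 and keeps 150.
Round 2 (the tenant proposes): rejecting gives the landlord an expected 0.9 × 150 = 135; the tenant offers that and keeps 15.
Round 1 (the landlord proposes): rejecting gives the tenant an expected 0.9 × 15 = 13.5; the landlord offers that and keeps 136.5.

136.5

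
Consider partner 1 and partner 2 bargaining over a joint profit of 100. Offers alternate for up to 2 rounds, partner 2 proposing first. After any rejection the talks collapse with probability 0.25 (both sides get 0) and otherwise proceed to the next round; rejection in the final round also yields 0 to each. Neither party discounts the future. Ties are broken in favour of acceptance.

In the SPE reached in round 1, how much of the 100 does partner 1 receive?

By backward induction:
Round 2 (partner 1 proposes): rejection yields 0 for partner 2; partner 1 offers 0 and keeps 100.
Round 1 (partner 2 proposes): rejecting gives partner 1 an expected 0.75 × 100 = 75, so partner 2 offers 75, keeping 25.

75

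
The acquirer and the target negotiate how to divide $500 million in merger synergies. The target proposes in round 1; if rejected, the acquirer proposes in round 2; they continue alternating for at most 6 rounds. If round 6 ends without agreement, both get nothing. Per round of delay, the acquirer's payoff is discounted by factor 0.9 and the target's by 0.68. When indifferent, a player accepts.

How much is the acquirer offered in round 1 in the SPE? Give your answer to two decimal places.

400.67

Round 6 (the acquirer proposes): the target will accept anything ≥ 0, so the acquirer offers 0 and keeps 500.
Round 5 (the target proposes): the acquirer can get 500 next round, worth 0.9 × 500 = 450 now, so the target offers 450, keeping 50.
Round 4 (the acquirer proposes): the target can get 50 next round, worth 0.68 × 50 = 34 now, so the acquirer offers 34, keeping 466.
Round 3 (the target proposes): the acquirer can get 466 next round, worth 0.9 × 466 = 419.4 now. The target offers 419.4 and keeps 500 − 419.4 = 80.6.
Round 2 (the acquirer proposes): the target can get 80.6 next round, worth 0.68 × 80.6 = 54.808 now, so the acquirer offers 54.808, keeping 445.192.
Round 1 (the target proposes): the acquirer can get 445.192 next round, worth 0.9 × 445.192 = 400.6728 now, so the target offers 400.6728, keeping 99.3272.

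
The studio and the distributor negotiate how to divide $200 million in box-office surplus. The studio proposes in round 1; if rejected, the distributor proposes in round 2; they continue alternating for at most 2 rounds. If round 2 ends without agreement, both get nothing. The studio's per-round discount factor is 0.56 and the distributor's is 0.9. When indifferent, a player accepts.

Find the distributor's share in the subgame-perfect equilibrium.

Round 2 (the distributor proposes): the studio will accept anything ≥ 0, so the distributor offers 0 and keeps 200.
Round 1 (the studio proposes): the distributor can get 200 next round, worth 0.9 × 200 = 180 now; the studio offers that and keeps 20.

180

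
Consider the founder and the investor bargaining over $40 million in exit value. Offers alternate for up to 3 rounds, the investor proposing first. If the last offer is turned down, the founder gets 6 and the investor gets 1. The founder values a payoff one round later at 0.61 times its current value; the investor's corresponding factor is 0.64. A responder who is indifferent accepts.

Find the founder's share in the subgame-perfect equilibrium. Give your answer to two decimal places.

11.13

Round 3 (the investor proposes): the founder gets 6 if talks fail, so the investor offers 6 and keeps 34.
Round 2 (the founder proposes): the investor can get 34 next round, worth 0.64 × 34 = 21.76 now, so the founder offers 21.76, keeping 18.24.
Round 1 (the investor proposes): the founder can get 18.24 next round, worth 0.61 × 18.24 = 11.1264 now. The investor offers 11.1264 and keeps 40 − 11.1264 = 28.8736.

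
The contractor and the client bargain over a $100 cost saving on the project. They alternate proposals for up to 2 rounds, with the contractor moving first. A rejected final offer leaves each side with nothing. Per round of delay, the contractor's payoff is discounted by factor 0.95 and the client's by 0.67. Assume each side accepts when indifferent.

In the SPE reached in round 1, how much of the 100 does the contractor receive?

33

Round 2 (the client proposes): the contractor will accept anything ≥ 0, so the client offers 0 and keeps 100.
Round 1 (the contractor proposes): the client can get 100 next round, worth 0.67 × 100 = 67 now. The contractor offers 67 and keeps 100 − 67 = 33.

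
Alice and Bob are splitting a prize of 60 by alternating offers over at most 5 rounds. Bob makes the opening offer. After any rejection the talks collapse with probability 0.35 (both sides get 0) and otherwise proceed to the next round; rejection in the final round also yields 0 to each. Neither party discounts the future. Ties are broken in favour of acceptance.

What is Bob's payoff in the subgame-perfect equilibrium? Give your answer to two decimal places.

Round 5 (Bob proposes): rejection yields 0 for Alice; Bob offers 0 and keeps 60.
Round 4 (Alice proposes): rejecting gives Bob an expected 0.65 × 60 = 39, so Alice offers 39, keeping 21.
Round 3 (Bob proposes): rejecting gives Alice an expected 0.65 × 21 = 13.65; Bob offers that and keeps 46.35.
Round 2 (Alice proposes): rejecting gives Bob an expected 0.65 × 46.35 = 30.1275. Alice offers 30.1275 and keeps 60 − 30.1275 = 29.8725.
Round 1 (Bob proposes): rejecting gives Alice an expected 0.65 × 29.8725 = 19.417125; Bob offers that and keeps 40.582875.

40.58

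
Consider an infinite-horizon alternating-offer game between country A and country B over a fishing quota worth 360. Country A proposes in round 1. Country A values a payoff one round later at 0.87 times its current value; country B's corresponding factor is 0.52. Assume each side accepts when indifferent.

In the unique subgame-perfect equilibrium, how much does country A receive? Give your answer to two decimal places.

315.56

When country A proposes, country B accepts any offer worth at least 0.52 times what country B would get by proposing next round; and vice versa.
This gives x = 360 − 0.52y and y = 360 − 0.87x, where x and y are each side's share when it proposes.
Hence (1 − 0.52·0.87)x = 360(1 − 0.52), i.e. 0.5476·x = 172.8.
x ≈ 315.5588; country B's share is 360 − x ≈ 44.4412.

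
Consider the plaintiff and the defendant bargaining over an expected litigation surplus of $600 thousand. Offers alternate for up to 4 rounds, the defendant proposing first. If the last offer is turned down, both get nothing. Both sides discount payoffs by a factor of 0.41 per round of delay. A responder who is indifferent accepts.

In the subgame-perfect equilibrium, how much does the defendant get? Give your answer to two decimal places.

413.51

Round 4 (the plaintiff proposes): the defendant will accept anything ≥ 0, so the plaintiff offers 0 and keeps 600.
Round 3 (the defendant proposes): the plaintiff can get 600 next round, worth 0.41 × 600 = 246 now, so the defendant offers 246, keeping 354.
Round 2 (the plaintiff proposes): the defendant can get 354 next round, worth 0.41 × 354 = 145.14 now; the plaintiff offers that and keeps 454.86.
Round 1 (the defendant proposes): the plaintiff can get 454.86 next round, worth 0.41 × 454.86 = 186.4926 now; the defendant offers that and keeps 413.5074.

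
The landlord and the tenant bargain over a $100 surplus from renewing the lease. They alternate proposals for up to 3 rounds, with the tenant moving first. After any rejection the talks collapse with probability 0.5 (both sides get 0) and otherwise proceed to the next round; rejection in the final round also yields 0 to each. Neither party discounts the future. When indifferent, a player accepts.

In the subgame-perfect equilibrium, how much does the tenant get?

75

By backward induction:
Round 3 (the tenant proposes): the landlord will accept anything ≥ 0, so the tenant offers 0 and keeps 100.
Round 2 (the landlord proposes): rejecting gives the tenant an expected 0.5 × 100 = 50. The landlord offers 50 and keeps 100 − 50 = 50.
Round 1 (the tenant proposes): rejecting gives the landlord an expected 0.5 × 50 = 25; the tenant offers that and keeps 75.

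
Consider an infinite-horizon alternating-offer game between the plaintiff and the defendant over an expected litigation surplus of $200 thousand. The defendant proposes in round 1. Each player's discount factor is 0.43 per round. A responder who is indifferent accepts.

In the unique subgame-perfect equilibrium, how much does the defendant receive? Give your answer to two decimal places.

139.86

In a stationary SPE each proposer offers the other exactly their discounted continuation value.
If the defendant keeps x when proposing and the plaintiff keeps y when proposing, then x = 200 − 0.43y and y = 200 − 0.43x.
Solving: x = 200(1 − 0.43) / (1 − 0.43·0.43) = 114 / 0.8151 ≈ 139.8601.
The plaintiff gets 200 − 139.8601 ≈ 60.1399.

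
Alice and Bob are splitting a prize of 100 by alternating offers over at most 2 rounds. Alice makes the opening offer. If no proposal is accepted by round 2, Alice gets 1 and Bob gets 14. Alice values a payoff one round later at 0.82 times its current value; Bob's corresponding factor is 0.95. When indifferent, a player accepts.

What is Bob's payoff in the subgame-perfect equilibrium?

Round 2 (Bob proposes): Alice gets 1 if talks fail, so Bob offers 1 and keeps 99.
Round 1 (Alice proposes): Bob can get 99 next round, worth 0.95 × 99 = 94.05 now, so Alice offers 94.05, keeping 5.95.

94.05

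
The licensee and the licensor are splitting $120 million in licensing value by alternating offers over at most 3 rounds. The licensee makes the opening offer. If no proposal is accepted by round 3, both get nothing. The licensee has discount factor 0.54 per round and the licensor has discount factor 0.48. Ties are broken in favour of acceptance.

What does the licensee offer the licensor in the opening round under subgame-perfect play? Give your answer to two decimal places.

26.50

Round 3 (the licensee proposes): rejection yields 0 for the licensor; the licensee offers 0 and keeps 120.
Round 2 (the licensor proposes): the licensee can get 120 next round, worth 0.54 × 120 = 64.8 now. The licensor offers 64.8 and keeps 120 − 64.8 = 55.2.
Round 1 (the licensee proposes): the licensor can get 55.2 next round, worth 0.48 × 55.2 = 26.496 now; the licensee offers that and keeps 93.504.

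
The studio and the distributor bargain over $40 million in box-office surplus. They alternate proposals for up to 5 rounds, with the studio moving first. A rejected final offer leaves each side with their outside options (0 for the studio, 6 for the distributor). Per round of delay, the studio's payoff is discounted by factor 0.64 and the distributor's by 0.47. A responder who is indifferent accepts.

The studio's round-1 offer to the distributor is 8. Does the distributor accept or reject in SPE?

Reject

Work out the distributor's continuation value if the offer is rejected.
Round 5 (the studio proposes): the distributor gets 6 if talks fail, so the studio offers 6 and keeps 34.
Round 4 (the distributor proposes): the studio can get 34 next round, worth 0.64 × 34 = 21.76 now; the distributor offers that and keeps 18.24.
Round 3 (the studio proposes): the distributor can get 18.24 next round, worth 0.47 × 18.24 = 8.5728 now, so the studio offers 8.5728, keeping 31.4272.
Round 2 (the distributor proposes): the studio can get 31.4272 next round, worth 0.64 × 31.4272 = 20.113408 now, so the distributor offers 20.113408, keeping 19.886592.
So by rejecting in round 1, the distributor gets 19.886592 next round, worth 0.47 × 19.886592 = 9.34669824 now.
Offer 8 < 9.34669824, so the distributor rejects.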